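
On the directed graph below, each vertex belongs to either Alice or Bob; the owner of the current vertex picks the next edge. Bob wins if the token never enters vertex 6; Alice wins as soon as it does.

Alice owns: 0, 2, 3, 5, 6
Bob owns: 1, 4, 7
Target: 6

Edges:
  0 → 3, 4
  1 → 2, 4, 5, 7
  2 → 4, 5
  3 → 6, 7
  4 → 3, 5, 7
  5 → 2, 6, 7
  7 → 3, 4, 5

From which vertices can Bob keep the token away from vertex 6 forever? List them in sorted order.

A0 = {6}
A1: add {3, 5} — 3 (Alice) has 3→6; 5 (Alice) has 5→6.
A2: add {0, 2} — 0 (Alice) has 0→3; 2 (Alice) has 2→5.
A3 = A2; e.g. 1 (Bob) can still go to 4. Fixed point.
Alice's attractor = {0, 2, 3, 5, 6}; Bob avoids the target exactly from the complement.

1, 4, 7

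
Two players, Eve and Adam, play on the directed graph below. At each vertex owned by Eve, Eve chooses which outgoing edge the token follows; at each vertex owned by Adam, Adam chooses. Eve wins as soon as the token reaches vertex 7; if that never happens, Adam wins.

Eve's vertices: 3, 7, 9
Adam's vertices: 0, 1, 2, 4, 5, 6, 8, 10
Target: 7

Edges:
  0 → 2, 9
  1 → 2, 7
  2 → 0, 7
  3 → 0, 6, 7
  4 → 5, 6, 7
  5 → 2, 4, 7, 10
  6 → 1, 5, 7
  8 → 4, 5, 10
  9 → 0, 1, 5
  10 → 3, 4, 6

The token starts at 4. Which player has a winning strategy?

A0 = {7}
A1: add {3} — 3 (Eve) has 3→7.
A2 = A1; e.g. 0 (Adam) can still go to 2. Fixed point.
4 never enters the attractor, so Adam can avoid the target forever.

Adam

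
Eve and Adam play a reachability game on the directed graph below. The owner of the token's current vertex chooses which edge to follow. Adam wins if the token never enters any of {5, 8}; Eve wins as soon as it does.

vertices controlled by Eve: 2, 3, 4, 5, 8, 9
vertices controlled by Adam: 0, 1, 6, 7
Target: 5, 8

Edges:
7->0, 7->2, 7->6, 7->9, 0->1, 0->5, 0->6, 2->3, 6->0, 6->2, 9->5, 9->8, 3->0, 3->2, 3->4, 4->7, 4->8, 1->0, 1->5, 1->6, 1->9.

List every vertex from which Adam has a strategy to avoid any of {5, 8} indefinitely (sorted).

A0 = {5, 8}
A1: add {4, 9} — 4 (Eve) has 4→8; 9 (Eve) has 9→5.
A2: add {3} — 3 (Eve) has 3→4.
A3: add {2} — 2 (Eve) has 2→3.
A4 = A3; e.g. 0 (Adam) can still go to 1. Fixed point.
Eve's attractor = {2, 3, 4, 5, 8, 9}; Adam avoids the target exactly from the complement.

0, 1, 6, 7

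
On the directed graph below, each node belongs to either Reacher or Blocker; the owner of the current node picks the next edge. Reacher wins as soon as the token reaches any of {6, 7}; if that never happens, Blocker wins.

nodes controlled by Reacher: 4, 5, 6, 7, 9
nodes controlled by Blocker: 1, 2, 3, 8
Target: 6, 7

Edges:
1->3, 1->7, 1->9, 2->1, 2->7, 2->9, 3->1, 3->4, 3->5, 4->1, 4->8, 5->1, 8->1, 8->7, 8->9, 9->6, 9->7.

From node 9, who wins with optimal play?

Reacher

A0 = {6, 7}
A1: add {9} — 9 (Reacher) has 9→6.
A2 = A1; e.g. 1 (Blocker) can still go to 3. Fixed point.
9 ∈ A1, so Reacher can force the target.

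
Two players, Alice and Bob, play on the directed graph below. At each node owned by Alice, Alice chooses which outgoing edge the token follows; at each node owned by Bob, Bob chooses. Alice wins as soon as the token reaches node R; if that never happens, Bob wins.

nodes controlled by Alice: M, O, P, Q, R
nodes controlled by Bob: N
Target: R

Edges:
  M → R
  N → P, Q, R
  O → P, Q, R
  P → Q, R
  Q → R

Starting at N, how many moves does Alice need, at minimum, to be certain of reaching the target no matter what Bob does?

2

A0 = {R}
A1: add {M, O, P, Q} — M (Alice) has M→R; O (Alice) has O→R; P (Alice) has P→R; Q (Alice) has Q→R.
A2: add {N} — N (Bob): all of {P, Q, R} already in.
A2 = all vertices. Fixed point.
N enters the attractor at level 2, so Alice can force the target in 2 moves from there.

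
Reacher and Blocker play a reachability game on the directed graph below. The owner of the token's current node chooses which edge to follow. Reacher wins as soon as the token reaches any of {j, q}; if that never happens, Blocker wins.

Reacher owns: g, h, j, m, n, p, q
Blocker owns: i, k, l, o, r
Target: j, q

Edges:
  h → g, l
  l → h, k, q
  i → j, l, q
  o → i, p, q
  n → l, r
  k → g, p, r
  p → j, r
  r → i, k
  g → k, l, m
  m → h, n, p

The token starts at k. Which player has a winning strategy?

A0 = {j, q}
A1: add {p} — p (Reacher) has p→j.
A2: add {m} — m (Reacher) has m→p.
A3: add {g} — g (Reacher) has g→m.
A4: add {h} — h (Reacher) has h→g.
A5 = A4; e.g. i (Blocker) can still go to l. Fixed point.
k never enters the attractor, so Blocker can avoid the target forever.

Blocker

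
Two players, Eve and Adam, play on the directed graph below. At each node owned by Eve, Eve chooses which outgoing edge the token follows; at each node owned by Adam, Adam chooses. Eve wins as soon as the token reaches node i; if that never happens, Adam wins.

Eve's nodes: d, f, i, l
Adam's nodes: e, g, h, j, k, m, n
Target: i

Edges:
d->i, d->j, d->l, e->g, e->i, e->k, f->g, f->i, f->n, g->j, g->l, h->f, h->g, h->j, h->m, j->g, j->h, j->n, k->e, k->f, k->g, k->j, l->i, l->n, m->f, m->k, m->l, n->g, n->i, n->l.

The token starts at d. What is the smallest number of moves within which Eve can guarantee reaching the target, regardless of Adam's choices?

A0 = {i}
A1: add {d, f, l} — d (Eve) has d→i; f (Eve) has f→i; l (Eve) has l→i.
A2 = A1; e.g. e (Adam) can still go to g. Fixed point.
d enters the attractor at level 1, so Eve can force the target in 1 move from there.

1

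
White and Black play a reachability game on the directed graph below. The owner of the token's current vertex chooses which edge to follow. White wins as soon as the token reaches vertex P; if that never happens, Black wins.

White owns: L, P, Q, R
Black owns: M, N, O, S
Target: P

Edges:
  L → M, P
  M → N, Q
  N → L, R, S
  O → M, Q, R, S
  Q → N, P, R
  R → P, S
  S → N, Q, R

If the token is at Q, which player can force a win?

A0 = {P}
A1: add {L, Q, R} — L (White) has L→P; Q (White) has Q→P; R (White) has R→P.
A2 = A1; e.g. M (Black) can still go to N. Fixed point.
Q ∈ A1, so White can force the target.

White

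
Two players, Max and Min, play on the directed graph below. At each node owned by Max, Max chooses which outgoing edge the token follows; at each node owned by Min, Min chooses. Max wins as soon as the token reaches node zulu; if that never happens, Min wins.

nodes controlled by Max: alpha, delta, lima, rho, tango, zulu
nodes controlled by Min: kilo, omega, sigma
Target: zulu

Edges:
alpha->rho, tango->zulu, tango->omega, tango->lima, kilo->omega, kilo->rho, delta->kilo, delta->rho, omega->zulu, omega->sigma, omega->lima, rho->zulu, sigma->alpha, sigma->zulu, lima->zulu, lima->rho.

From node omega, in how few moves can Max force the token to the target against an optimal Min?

4

A0 = {zulu}
A1: add {lima, rho, tango} — tango (Max) has tango→zulu; rho (Max) has rho→zulu; lima (Max) has lima→zulu.
A2: add {alpha, delta} — alpha (Max) has alpha→rho; delta (Max) has delta→rho.
A3: add {sigma} — sigma (Min): all of {alpha, zulu} already in.
A4: add {omega} — omega (Min): all of {zulu, sigma, lima} already in.
omega enters the attractor at level 4, so Max can force the target in 4 moves from there.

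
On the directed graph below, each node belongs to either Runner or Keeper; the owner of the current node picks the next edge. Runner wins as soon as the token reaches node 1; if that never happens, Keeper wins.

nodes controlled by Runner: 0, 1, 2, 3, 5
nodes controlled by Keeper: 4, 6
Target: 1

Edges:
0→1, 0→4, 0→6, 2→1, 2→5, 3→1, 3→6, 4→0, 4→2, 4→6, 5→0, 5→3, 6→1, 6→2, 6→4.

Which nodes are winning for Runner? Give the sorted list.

A0 = {1}
A1: add {0, 2, 3} — 0 (Runner) has 0→1; 2 (Runner) has 2→1; 3 (Runner) has 3→1.
A2: add {5} — 5 (Runner) has 5→0.
A3 = A2; e.g. 4 (Keeper) can still go to 6. Fixed point.
Runner's winning region = {0, 1, 2, 3, 5}.

0, 1, 2, 3, 5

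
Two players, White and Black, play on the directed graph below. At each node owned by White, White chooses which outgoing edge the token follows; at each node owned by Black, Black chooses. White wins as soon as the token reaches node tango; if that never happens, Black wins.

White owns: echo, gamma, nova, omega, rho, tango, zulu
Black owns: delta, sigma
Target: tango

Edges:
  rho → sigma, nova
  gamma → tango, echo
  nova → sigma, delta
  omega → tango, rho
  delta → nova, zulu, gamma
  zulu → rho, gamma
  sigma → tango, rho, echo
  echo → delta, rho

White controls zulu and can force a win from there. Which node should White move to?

gamma

A0 = {tango}
A1: add {gamma, omega} — omega (White) has omega→tango; gamma (White) has gamma→tango.
A2: add {zulu} — zulu (White) has zulu→gamma.
A3 = A2; e.g. sigma (Black) can still go to rho. Fixed point.
From zulu, successor gamma is in the attractor (rank 1); the other successor rho is not.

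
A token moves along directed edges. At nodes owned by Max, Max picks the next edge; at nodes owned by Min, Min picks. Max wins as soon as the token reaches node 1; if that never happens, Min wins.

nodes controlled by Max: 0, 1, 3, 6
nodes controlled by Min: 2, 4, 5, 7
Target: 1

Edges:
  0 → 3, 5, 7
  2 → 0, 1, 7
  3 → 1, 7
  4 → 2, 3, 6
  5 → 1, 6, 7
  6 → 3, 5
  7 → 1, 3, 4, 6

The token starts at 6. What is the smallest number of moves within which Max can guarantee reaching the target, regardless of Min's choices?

2

A0 = {1}
A1: add {3} — 3 (Max) has 3→1.
A2: add {0, 6} — 0 (Max) has 0→3; 6 (Max) has 6→3.
A3 = A2; e.g. 2 (Min) can still go to 7. Fixed point.
6 enters the attractor at level 2, so Max can force the target in 2 moves from there.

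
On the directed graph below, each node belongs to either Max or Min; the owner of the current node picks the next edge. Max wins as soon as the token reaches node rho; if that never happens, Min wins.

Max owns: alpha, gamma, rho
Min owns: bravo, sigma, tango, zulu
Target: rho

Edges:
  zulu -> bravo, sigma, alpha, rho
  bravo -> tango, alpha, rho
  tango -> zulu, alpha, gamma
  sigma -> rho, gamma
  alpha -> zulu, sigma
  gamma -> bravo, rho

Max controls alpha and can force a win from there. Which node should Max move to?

A0 = {rho}
A1: add {gamma} — gamma (Max) has gamma→rho.
A2: add {sigma} — sigma (Min): all of {rho, gamma} already in.
A3: add {alpha} — alpha (Max) has alpha→sigma.
A4 = A3; e.g. zulu (Min) can still go to bravo. Fixed point.
From alpha, successor sigma is in the attractor (rank 2); the other successor zulu is not.

sigma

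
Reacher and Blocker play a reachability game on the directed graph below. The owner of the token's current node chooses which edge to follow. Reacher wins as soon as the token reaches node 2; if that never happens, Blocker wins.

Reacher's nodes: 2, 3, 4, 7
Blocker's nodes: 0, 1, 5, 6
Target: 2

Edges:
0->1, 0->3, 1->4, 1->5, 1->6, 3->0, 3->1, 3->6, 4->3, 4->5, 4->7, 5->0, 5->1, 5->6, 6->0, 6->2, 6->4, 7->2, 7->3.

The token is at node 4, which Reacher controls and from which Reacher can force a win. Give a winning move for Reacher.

7

A0 = {2}
A1: add {7} — 7 (Reacher) has 7→2.
A2: add {4} — 4 (Reacher) has 4→7.
A3 = A2; e.g. 0 (Blocker) can still go to 1. Fixed point.
From 4, successor 7 is in the attractor (rank 1); the other successors 3, 5 are not.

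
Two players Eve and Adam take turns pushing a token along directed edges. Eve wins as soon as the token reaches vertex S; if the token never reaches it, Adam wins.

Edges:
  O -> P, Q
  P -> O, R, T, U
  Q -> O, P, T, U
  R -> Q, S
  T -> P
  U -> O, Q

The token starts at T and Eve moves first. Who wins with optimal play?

Adam

Track states (vertex, player-to-move).
A0 = {(S,Eve), (S,Adam)}
A1: add {(R,Eve)}.
A2 = A1; e.g. (O,Eve) stays out. (T,Eve) never enters ⇒ Adam avoids the target.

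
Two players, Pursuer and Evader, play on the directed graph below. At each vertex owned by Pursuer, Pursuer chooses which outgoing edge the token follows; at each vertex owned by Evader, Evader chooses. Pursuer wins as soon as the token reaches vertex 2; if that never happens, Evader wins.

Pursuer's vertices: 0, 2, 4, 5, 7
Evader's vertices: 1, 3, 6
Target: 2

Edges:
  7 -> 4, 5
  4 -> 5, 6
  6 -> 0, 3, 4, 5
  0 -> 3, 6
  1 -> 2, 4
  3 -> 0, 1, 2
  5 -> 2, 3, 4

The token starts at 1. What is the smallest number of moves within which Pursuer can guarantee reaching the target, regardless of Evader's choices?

A0 = {2}
A1: add {5} — 5 (Pursuer) has 5→2.
A2: add {4, 7} — 4 (Pursuer) has 4→5; 7 (Pursuer) has 7→5.
A3: add {1} — 1 (Evader): all of {2, 4} already in.
A4 = A3; e.g. 0 (Pursuer) has no edge into A3. Fixed point.
1 enters the attractor at level 3, so Pursuer can force the target in 3 moves from there.

3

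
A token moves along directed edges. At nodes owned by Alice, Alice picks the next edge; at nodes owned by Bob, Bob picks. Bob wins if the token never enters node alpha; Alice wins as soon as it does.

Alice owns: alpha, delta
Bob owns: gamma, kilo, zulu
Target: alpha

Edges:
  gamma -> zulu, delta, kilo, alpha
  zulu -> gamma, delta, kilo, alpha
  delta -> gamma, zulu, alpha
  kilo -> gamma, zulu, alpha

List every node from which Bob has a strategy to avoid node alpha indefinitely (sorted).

gamma, kilo, zulu

A0 = {alpha}
A1: add {delta} — delta (Alice) has delta→alpha.
A2 = A1; e.g. gamma (Bob) can still go to zulu. Fixed point.
Alice's attractor = {alpha, delta}; Bob avoids the target exactly from the complement.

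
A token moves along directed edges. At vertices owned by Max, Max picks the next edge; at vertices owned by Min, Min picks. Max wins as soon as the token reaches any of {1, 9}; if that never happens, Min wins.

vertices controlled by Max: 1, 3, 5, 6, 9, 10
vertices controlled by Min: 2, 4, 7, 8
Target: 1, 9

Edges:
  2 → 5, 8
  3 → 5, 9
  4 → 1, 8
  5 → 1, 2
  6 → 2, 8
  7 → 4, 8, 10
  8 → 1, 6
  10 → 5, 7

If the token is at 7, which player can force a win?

Min

A0 = {1, 9}
A1: add {3, 5} — 3 (Max) has 3→9; 5 (Max) has 5→1.
A2: add {10} — 10 (Max) has 10→5.
A3 = A2; e.g. 2 (Min) can still go to 8. Fixed point.
7 never enters the attractor, so Min can avoid the target forever.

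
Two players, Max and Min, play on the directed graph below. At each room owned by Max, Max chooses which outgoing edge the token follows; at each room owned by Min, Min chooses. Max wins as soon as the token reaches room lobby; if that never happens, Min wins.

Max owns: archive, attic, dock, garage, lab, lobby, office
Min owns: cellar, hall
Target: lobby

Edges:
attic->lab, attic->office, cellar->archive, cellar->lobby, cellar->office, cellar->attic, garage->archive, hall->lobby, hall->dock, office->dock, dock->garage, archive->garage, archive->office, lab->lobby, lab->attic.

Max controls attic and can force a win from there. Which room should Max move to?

lab

A0 = {lobby}
A1: add {lab} — lab (Max) has lab→lobby.
A2: add {attic} — attic (Max) has attic→lab.
A3 = A2; e.g. cellar (Min) can still go to archive. Fixed point.
From attic, successor lab is in the attractor (rank 1); the other successor office is not.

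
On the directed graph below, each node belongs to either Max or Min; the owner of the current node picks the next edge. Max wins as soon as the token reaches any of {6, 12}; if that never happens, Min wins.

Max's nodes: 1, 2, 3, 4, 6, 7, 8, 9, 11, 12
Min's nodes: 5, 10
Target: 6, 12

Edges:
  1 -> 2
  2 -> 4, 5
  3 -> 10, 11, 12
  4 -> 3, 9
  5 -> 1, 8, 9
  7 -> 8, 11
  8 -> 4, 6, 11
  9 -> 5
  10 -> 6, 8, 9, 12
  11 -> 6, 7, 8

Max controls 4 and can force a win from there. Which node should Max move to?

3

A0 = {6, 12}
A1: add {3, 8, 11} — 3 (Max) has 3→12; 8 (Max) has 8→6; 11 (Max) has 11→6.
A2: add {4, 7} — 4 (Max) has 4→3; 7 (Max) has 7→8.
A3: add {2} — 2 (Max) has 2→4.
A4: add {1} — 1 (Max) has 1→2.
A5 = A4; e.g. 5 (Min) can still go to 9. Fixed point.
From 4, successor 3 is in the attractor (rank 1); the other successor 9 is not.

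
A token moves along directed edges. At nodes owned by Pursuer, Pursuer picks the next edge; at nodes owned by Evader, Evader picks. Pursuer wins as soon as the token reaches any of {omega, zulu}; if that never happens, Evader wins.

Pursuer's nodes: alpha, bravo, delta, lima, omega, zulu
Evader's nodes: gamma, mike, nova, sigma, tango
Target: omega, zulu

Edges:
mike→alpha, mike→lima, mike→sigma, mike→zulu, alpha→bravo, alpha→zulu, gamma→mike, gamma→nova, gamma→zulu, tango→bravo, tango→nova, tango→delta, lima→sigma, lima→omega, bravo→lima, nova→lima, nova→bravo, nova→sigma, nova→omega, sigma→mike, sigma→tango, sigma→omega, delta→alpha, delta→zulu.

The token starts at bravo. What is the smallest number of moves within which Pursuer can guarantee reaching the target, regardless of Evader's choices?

A0 = {omega, zulu}
A1: add {alpha, delta, lima} — alpha (Pursuer) has alpha→zulu; lima (Pursuer) has lima→omega; delta (Pursuer) has delta→zulu.
A2: add {bravo} — bravo (Pursuer) has bravo→lima.
A3 = A2; e.g. mike (Evader) can still go to sigma. Fixed point.
bravo enters the attractor at level 2, so Pursuer can force the target in 2 moves from there.

2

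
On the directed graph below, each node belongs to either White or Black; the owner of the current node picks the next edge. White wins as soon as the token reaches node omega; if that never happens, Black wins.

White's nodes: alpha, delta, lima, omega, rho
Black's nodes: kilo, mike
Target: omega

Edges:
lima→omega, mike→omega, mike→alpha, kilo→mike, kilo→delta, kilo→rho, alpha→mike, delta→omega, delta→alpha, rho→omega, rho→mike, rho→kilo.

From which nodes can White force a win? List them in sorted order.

delta, lima, omega, rho

A0 = {omega}
A1: add {delta, lima, rho} — lima (White) has lima→omega; delta (White) has delta→omega; rho (White) has rho→omega.
A2 = A1; e.g. mike (Black) can still go to alpha. Fixed point.
White's winning region = {delta, lima, omega, rho}.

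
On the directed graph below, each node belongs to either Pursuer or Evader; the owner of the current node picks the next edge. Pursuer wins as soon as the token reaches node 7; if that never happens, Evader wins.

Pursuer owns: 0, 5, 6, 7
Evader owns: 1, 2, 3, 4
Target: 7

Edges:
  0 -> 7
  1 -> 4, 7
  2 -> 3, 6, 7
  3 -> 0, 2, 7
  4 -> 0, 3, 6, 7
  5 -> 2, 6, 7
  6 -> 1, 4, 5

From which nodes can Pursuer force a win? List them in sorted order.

0, 5, 6, 7

A0 = {7}
A1: add {0, 5} — 0 (Pursuer) has 0→7; 5 (Pursuer) has 5→7.
A2: add {6} — 6 (Pursuer) has 6→5.
A3 = A2; e.g. 1 (Evader) can still go to 4. Fixed point.
Pursuer's winning region = {0, 5, 6, 7}.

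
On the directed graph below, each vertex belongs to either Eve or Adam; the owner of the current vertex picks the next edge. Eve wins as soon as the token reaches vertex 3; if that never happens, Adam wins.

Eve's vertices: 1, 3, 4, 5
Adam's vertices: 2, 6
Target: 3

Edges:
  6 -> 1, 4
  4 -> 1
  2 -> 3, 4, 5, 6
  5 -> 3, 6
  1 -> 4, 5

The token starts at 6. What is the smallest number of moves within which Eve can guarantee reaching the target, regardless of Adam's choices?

A0 = {3}
A1: add {5} — 5 (Eve) has 5→3.
A2: add {1} — 1 (Eve) has 1→5.
A3: add {4} — 4 (Eve) has 4→1.
A4: add {6} — 6 (Adam): all of {1, 4} already in.
6 enters the attractor at level 4, so Eve can force the target in 4 moves from there.

4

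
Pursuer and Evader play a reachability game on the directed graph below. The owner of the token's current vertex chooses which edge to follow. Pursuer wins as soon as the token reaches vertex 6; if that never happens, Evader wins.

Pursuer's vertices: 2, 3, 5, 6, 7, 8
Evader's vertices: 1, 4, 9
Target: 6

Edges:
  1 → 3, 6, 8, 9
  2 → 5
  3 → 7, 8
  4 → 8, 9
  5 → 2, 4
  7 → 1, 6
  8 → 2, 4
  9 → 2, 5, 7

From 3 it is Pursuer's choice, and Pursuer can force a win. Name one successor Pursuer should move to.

7

A0 = {6}
A1: add {7} — 7 (Pursuer) has 7→6.
A2: add {3} — 3 (Pursuer) has 3→7.
A3 = A2; e.g. 1 (Evader) can still go to 8. Fixed point.
From 3, successor 7 is in the attractor (rank 1); the other successor 8 is not.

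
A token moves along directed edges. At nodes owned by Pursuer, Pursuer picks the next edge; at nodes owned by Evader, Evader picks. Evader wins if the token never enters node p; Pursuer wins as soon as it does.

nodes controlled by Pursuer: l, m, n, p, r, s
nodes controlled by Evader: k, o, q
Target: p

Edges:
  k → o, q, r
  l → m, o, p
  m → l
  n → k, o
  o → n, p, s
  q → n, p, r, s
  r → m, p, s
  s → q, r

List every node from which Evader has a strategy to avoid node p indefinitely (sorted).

A0 = {p}
A1: add {l, r} — l (Pursuer) has l→p; r (Pursuer) has r→p.
A2: add {m, s} — m (Pursuer) has m→l; s (Pursuer) has s→r.
A3 = A2; e.g. k (Evader) can still go to o. Fixed point.
Pursuer's attractor = {l, m, p, r, s}; Evader avoids the target exactly from the complement.

k, n, o, q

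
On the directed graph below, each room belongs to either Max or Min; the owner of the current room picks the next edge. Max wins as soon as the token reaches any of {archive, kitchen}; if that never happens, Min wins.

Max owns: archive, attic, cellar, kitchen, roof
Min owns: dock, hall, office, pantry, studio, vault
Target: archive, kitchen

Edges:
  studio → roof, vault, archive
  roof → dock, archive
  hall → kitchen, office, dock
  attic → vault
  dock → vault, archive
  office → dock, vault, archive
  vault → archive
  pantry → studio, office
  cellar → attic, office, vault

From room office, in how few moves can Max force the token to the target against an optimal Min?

3

A0 = {archive, kitchen}
A1: add {roof, vault} — roof (Max) has roof→archive; vault (Min): all of {archive} already in.
A2: add {attic, cellar, dock, studio} — cellar (Max) has cellar→vault; studio (Min): all of {roof, vault, archive} already in; attic (Max) has attic→vault; dock (Min): all of {vault, archive} already in.
A3: add {office} — office (Min): all of {dock, vault, archive} already in.
office enters the attractor at level 3, so Max can force the target in 3 moves from there.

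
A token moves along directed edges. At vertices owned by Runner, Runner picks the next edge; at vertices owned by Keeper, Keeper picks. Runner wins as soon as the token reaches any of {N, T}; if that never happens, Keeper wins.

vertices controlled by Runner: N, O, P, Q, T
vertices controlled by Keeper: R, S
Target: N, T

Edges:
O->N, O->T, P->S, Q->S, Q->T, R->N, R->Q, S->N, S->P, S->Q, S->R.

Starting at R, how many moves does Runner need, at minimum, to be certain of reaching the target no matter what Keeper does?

A0 = {N, T}
A1: add {O, Q} — O (Runner) has O→N; Q (Runner) has Q→T.
A2: add {R} — R (Keeper): all of {N, Q} already in.
A3 = A2; e.g. P (Runner) has no edge into A2. Fixed point.
R enters the attractor at level 2, so Runner can force the target in 2 moves from there.

2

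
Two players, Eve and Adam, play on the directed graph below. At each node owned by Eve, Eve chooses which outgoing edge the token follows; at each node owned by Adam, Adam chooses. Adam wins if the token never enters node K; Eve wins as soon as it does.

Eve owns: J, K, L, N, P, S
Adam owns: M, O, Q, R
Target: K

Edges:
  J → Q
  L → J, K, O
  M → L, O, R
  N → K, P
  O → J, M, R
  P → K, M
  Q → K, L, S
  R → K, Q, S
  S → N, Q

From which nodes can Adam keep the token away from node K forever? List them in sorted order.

A0 = {K}
A1: add {L, N, P} — L (Eve) has L→K; N (Eve) has N→K; P (Eve) has P→K.
A2: add {S} — S (Eve) has S→N.
A3: add {Q} — Q (Adam): all of {K, L, S} already in.
A4: add {J, R} — J (Eve) has J→Q; R (Adam): all of {K, Q, S} already in.
A5 = A4; e.g. M (Adam) can still go to O. Fixed point.
Eve's attractor = {J, K, L, N, P, Q, R, S}; Adam avoids the target exactly from the complement.

M, O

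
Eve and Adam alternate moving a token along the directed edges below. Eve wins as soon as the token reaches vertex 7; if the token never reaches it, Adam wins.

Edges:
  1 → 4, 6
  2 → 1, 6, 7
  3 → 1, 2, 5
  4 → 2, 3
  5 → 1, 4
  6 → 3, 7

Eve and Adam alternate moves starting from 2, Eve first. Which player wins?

Track states (vertex, player-to-move).
A0 = {(7,Eve), (7,Adam)}
A1: add {(2,Eve), (6,Eve)}.
(2,Eve) ∈ A1 ⇒ Eve forces the target.

Eve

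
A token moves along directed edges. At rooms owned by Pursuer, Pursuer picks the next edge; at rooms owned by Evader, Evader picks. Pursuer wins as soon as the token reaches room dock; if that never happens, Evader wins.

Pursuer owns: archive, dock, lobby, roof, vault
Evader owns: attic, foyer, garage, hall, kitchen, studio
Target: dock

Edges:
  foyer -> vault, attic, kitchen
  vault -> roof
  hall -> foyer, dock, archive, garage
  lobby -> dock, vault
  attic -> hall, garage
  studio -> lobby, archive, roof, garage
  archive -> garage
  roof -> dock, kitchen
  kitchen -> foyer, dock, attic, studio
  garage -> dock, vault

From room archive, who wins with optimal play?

A0 = {dock}
A1: add {lobby, roof} — lobby (Pursuer) has lobby→dock; roof (Pursuer) has roof→dock.
A2: add {vault} — vault (Pursuer) has vault→roof.
A3: add {garage} — garage (Evader): all of {dock, vault} already in.
A4: add {archive} — archive (Pursuer) has archive→garage.
archive ∈ A4, so Pursuer can force the target.

Pursuer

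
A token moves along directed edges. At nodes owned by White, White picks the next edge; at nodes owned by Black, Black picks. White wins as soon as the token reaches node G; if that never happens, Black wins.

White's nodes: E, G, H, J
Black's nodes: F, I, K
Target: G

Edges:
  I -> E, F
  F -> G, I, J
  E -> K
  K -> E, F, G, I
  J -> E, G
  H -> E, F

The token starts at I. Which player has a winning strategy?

Black

A0 = {G}
A1: add {J} — J (White) has J→G.
A2 = A1; e.g. E (White) has no edge into A1. Fixed point.
I never enters the attractor, so Black can avoid the target forever.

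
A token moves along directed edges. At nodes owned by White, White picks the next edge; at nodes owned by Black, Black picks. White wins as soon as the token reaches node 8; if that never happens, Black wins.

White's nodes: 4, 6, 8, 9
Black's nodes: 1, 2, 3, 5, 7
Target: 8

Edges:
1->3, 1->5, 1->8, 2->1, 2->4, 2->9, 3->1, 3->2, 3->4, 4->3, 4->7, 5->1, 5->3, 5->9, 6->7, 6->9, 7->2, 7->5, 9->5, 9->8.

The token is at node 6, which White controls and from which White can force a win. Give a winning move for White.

9

A0 = {8}
A1: add {9} — 9 (White) has 9→8.
A2: add {6} — 6 (White) has 6→9.
A3 = A2; e.g. 1 (Black) can still go to 3. Fixed point.
From 6, successor 9 is in the attractor (rank 1); the other successor 7 is not.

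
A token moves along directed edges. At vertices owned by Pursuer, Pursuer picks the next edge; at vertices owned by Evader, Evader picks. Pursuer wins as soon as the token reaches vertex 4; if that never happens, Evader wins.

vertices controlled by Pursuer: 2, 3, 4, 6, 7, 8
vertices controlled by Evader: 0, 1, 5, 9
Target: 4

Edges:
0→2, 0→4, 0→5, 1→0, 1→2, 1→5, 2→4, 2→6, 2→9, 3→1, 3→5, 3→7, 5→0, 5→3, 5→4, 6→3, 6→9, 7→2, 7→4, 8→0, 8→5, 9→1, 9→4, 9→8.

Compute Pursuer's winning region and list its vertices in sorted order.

A0 = {4}
A1: add {2, 7} — 2 (Pursuer) has 2→4; 7 (Pursuer) has 7→4.
A2: add {3} — 3 (Pursuer) has 3→7.
A3: add {6} — 6 (Pursuer) has 6→3.
A4 = A3; e.g. 0 (Evader) can still go to 5. Fixed point.
Pursuer's winning region = {2, 3, 4, 6, 7}.

2, 3, 4, 6, 7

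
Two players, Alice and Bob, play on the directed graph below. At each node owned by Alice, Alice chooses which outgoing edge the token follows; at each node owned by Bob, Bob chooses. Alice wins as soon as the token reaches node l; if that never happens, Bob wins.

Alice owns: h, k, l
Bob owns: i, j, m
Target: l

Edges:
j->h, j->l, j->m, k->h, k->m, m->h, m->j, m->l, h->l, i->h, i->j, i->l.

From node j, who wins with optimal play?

Bob

A0 = {l}
A1: add {h} — h (Alice) has h→l.
A2: add {k} — k (Alice) has k→h.
A3 = A2; e.g. i (Bob) can still go to j. Fixed point.
j never enters the attractor, so Bob can avoid the target forever.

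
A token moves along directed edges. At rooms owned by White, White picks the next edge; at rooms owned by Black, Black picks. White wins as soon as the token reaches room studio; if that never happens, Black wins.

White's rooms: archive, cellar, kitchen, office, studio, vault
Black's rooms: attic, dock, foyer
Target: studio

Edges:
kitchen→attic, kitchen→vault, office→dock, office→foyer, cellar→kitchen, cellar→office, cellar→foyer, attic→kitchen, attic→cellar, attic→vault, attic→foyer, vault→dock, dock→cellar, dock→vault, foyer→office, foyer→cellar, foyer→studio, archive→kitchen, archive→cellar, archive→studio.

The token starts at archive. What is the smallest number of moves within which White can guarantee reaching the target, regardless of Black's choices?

A0 = {studio}
A1: add {archive} — archive (White) has archive→studio.
A2 = A1; e.g. kitchen (White) has no edge into A1. Fixed point.
archive enters the attractor at level 1, so White can force the target in 1 move from there.

1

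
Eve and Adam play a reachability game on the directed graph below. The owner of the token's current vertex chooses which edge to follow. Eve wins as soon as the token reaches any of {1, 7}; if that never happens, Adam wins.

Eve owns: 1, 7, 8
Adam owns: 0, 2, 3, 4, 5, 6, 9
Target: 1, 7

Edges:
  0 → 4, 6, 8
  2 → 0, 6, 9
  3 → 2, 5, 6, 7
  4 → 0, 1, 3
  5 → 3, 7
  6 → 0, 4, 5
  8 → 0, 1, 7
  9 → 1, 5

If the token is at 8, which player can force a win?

Eve

A0 = {1, 7}
A1: add {8} — 8 (Eve) has 8→1.
A2 = A1; e.g. 0 (Adam) can still go to 4. Fixed point.
8 ∈ A1, so Eve can force the target.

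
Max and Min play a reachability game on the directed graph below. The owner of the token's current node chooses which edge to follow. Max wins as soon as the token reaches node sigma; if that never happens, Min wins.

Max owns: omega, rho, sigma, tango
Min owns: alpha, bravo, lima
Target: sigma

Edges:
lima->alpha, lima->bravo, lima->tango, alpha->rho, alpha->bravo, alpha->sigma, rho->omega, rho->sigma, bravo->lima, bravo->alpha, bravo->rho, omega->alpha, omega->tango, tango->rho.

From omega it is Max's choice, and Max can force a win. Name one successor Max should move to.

tango

A0 = {sigma}
A1: add {rho} — rho (Max) has rho→sigma.
A2: add {tango} — tango (Max) has tango→rho.
A3: add {omega} — omega (Max) has omega→tango.
A4 = A3; e.g. lima (Min) can still go to alpha. Fixed point.
From omega, successor tango is in the attractor (rank 2); the other successor alpha is not.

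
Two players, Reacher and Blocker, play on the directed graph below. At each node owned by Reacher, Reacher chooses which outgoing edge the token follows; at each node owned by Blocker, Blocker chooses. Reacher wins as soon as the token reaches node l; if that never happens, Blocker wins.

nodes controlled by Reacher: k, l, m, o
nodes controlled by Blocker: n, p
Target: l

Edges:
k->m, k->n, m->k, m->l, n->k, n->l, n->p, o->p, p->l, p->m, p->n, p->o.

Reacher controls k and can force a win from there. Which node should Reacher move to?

m

A0 = {l}
A1: add {m} — m (Reacher) has m→l.
A2: add {k} — k (Reacher) has k→m.
A3 = A2; e.g. n (Blocker) can still go to p. Fixed point.
From k, successor m is in the attractor (rank 1); the other successor n is not.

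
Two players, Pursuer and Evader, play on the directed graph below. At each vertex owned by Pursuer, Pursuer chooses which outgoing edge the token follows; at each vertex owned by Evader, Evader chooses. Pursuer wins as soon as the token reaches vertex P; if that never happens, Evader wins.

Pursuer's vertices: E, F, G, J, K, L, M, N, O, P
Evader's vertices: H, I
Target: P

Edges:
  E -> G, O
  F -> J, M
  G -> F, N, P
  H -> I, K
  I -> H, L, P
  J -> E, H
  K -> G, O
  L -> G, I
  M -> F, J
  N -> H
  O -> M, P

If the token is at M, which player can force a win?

A0 = {P}
A1: add {G, O} — G (Pursuer) has G→P; O (Pursuer) has O→P.
A2: add {E, K, L} — E (Pursuer) has E→G; K (Pursuer) has K→G; L (Pursuer) has L→G.
A3: add {J} — J (Pursuer) has J→E.
A4: add {F, M} — F (Pursuer) has F→J; M (Pursuer) has M→J.
A5 = A4; e.g. H (Evader) can still go to I. Fixed point.
M ∈ A4, so Pursuer can force the target.

Pursuer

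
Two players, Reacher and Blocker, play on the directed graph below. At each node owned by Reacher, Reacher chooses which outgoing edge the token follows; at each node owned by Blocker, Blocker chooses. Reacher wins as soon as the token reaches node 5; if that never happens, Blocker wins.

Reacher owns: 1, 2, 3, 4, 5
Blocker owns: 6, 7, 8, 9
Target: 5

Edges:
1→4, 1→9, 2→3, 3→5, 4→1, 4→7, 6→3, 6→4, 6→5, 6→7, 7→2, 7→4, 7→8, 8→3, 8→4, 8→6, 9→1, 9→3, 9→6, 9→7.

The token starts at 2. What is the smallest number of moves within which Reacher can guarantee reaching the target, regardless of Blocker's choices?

A0 = {5}
A1: add {3} — 3 (Reacher) has 3→5.
A2: add {2} — 2 (Reacher) has 2→3.
A3 = A2; e.g. 1 (Reacher) has no edge into A2. Fixed point.
2 enters the attractor at level 2, so Reacher can force the target in 2 moves from there.

2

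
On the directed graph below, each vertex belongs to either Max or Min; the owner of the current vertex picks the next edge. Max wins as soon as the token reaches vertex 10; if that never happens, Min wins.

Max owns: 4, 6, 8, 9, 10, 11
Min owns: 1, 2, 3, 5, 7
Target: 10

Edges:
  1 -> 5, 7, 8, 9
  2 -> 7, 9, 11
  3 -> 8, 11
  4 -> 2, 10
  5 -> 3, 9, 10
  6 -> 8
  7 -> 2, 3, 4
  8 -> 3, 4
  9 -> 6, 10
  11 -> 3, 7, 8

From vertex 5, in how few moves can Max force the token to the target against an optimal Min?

A0 = {10}
A1: add {4, 9} — 4 (Max) has 4→10; 9 (Max) has 9→10.
A2: add {8} — 8 (Max) has 8→4.
A3: add {6, 11} — 6 (Max) has 6→8; 11 (Max) has 11→8.
A4: add {3} — 3 (Min): all of {8, 11} already in.
A5: add {5} — 5 (Min): all of {3, 9, 10} already in.
A6 = A5; e.g. 1 (Min) can still go to 7. Fixed point.
5 enters the attractor at level 5, so Max can force the target in 5 moves from there.

5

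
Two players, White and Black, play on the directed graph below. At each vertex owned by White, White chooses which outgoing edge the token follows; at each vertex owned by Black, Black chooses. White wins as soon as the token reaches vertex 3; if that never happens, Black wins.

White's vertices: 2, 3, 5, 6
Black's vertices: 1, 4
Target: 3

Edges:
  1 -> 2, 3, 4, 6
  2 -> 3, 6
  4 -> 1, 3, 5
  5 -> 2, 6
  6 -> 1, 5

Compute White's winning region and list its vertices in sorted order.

A0 = {3}
A1: add {2} — 2 (White) has 2→3.
A2: add {5} — 5 (White) has 5→2.
A3: add {6} — 6 (White) has 6→5.
A4 = A3; e.g. 1 (Black) can still go to 4. Fixed point.
White's winning region = {2, 3, 5, 6}.

2, 3, 5, 6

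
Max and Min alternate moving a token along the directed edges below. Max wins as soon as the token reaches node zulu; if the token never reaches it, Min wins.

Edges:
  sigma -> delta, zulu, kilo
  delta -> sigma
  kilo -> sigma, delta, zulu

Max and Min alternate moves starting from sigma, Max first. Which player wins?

Track states (vertex, player-to-move).
A0 = {(zulu,Max), (zulu,Min)}
A1: add {(sigma,Max), (kilo,Max)}.
(sigma,Max) ∈ A1 ⇒ Max forces the target.

Max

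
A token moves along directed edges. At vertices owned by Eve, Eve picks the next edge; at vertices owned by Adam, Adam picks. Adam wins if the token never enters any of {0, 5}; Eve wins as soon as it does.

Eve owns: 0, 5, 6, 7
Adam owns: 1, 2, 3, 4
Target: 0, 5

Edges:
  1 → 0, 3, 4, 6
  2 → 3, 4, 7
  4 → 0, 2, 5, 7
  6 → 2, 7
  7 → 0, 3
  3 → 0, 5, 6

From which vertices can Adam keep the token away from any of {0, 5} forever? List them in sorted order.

1, 2, 4

A0 = {0, 5}
A1: add {7} — 7 (Eve) has 7→0.
A2: add {6} — 6 (Eve) has 6→7.
A3: add {3} — 3 (Adam): all of {0, 5, 6} already in.
A4 = A3; e.g. 1 (Adam) can still go to 4. Fixed point.
Eve's attractor = {0, 3, 5, 6, 7}; Adam avoids the target exactly from the complement.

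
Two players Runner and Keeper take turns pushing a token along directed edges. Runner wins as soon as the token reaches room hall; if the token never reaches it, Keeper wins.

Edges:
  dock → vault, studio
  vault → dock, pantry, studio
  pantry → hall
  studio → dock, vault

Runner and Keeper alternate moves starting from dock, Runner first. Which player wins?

Track states (vertex, player-to-move).
A0 = {(hall,Runner), (hall,Keeper)}
A1: add {(pantry,Runner), (pantry,Keeper)}.
A2: add {(vault,Runner)}.
A3 = A2; e.g. (dock,Runner) stays out. (dock,Runner) never enters ⇒ Keeper avoids the target.

Keeper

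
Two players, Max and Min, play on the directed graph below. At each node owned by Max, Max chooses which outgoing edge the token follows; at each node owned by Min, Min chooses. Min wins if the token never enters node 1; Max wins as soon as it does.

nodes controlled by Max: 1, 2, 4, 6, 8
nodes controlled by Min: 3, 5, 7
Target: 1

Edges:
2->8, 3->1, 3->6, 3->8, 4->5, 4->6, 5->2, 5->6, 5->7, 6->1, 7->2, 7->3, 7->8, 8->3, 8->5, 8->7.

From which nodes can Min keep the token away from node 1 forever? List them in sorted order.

A0 = {1}
A1: add {6} — 6 (Max) has 6→1.
A2: add {4} — 4 (Max) has 4→6.
A3 = A2; e.g. 2 (Max) has no edge into A2. Fixed point.
Max's attractor = {1, 4, 6}; Min avoids the target exactly from the complement.

2, 3, 5, 7, 8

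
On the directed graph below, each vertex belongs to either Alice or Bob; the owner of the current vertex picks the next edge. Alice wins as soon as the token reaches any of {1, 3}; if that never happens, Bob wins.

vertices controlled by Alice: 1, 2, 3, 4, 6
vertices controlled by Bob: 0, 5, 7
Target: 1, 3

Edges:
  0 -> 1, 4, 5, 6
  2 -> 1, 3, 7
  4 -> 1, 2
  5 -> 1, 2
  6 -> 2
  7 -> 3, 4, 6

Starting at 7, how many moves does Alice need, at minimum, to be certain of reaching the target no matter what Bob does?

A0 = {1, 3}
A1: add {2, 4} — 2 (Alice) has 2→1; 4 (Alice) has 4→1.
A2: add {5, 6} — 5 (Bob): all of {1, 2} already in; 6 (Alice) has 6→2.
A3: add {0, 7} — 0 (Bob): all of {1, 4, 5, 6} already in; 7 (Bob): all of {3, 4, 6} already in.
A3 = all vertices. Fixed point.
7 enters the attractor at level 3, so Alice can force the target in 3 moves from there.

3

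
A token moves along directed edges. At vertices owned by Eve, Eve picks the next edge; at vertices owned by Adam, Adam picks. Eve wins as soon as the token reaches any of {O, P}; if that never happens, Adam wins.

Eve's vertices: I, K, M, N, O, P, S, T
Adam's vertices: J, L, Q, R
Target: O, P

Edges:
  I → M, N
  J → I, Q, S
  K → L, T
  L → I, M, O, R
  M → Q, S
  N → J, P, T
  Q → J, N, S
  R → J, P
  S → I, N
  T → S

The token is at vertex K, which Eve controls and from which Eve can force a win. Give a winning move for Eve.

A0 = {O, P}
A1: add {N} — N (Eve) has N→P.
A2: add {I, S} — I (Eve) has I→N; S (Eve) has S→N.
A3: add {M, T} — M (Eve) has M→S; T (Eve) has T→S.
A4: add {K} — K (Eve) has K→T.
A5 = A4; e.g. J (Adam) can still go to Q. Fixed point.
From K, successor T is in the attractor (rank 3); the other successor L is not.

T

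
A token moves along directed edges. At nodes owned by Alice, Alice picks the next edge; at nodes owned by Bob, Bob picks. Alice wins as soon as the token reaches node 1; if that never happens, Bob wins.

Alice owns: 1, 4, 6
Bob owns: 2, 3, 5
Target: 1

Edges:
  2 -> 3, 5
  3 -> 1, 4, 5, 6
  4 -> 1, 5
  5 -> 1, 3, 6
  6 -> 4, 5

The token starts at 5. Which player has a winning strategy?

Bob

A0 = {1}
A1: add {4} — 4 (Alice) has 4→1.
A2: add {6} — 6 (Alice) has 6→4.
A3 = A2; e.g. 2 (Bob) can still go to 3. Fixed point.
5 never enters the attractor, so Bob can avoid the target forever.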